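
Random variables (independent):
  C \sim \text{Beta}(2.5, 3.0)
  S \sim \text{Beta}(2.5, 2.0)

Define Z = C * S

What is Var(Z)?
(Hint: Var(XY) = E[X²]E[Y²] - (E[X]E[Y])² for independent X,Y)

Var(XY) = E[X²]E[Y²] - (E[X]E[Y])²
E[C] = 0.45454545, Var(C) = 0.038143675
E[S] = 0.55555556, Var(S) = 0.044893378
E[C²] = 0.038143675 + 0.45454545² = 0.24475524
E[S²] = 0.044893378 + 0.55555556² = 0.35353535
Var(Z) = 0.24475524*0.35353535 - (0.45454545*0.55555556)²
= 0.086529632 - 0.063769003 = 0.022760629

0.022760629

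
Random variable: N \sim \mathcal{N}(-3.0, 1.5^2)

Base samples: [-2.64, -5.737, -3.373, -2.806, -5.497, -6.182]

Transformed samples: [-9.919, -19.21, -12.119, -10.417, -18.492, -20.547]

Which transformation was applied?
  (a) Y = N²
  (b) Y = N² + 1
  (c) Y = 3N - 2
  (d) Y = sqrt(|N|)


Checking option (c) Y = 3N - 2:
  N = -2.64 -> Y = -9.919 ✓
  N = -5.737 -> Y = -19.21 ✓
  N = -3.373 -> Y = -12.119 ✓
All samples match this transformation.

(c) 3N - 2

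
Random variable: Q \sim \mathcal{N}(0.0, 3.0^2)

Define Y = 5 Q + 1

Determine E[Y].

For Y = 5Q + 1:
E[Y] = 5 * E[Q] + 1
E[Q] = 0.0 = 0
E[Y] = 5 * 0 + 1 = 1

1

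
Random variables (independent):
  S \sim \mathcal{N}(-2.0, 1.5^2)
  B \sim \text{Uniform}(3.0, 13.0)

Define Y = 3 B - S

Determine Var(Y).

For independent RVs: Var(aX + bY) = a²Var(X) + b²Var(Y)
Var(S) = 2.25
Var(B) = 8.3333333
Var(Y) = (-1)²*2.25 + 3²*8.3333333
= 1*2.25 + 9*8.3333333 = 77.25

77.25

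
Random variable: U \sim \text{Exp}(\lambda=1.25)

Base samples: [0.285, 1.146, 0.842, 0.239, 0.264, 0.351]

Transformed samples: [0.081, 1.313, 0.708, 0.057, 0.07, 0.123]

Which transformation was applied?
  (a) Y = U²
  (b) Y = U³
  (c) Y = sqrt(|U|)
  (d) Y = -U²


Checking option (a) Y = U²:
  U = 0.285 -> Y = 0.081 ✓
  U = 1.146 -> Y = 1.313 ✓
  U = 0.842 -> Y = 0.708 ✓
All samples match this transformation.

(a) U²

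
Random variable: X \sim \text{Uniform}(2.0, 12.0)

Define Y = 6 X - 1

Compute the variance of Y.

For Y = aX + b: Var(Y) = a² * Var(X)
Var(X) = (12 - 2)^2/12 = 8.3333333
Var(Y) = 6² * 8.3333333 = 36 * 8.3333333 = 300

300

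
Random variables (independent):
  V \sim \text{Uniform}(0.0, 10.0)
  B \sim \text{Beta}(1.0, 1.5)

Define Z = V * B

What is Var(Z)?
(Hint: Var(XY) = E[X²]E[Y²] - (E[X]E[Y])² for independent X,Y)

Var(XY) = E[X²]E[Y²] - (E[X]E[Y])²
E[V] = 5, Var(V) = 8.3333333
E[B] = 0.4, Var(B) = 0.068571429
E[V²] = 8.3333333 + 5² = 33.333333
E[B²] = 0.068571429 + 0.4² = 0.22857143
Var(Z) = 33.333333*0.22857143 - (5*0.4)²
= 7.6190476 - 4 = 3.6190476

3.6190476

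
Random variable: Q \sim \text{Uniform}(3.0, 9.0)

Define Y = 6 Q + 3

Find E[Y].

For Y = 6Q + 3:
E[Y] = 6 * E[Q] + 3
E[Q] = (3 + 9)/2 = 6
E[Y] = 6 * 6 + 3 = 39

39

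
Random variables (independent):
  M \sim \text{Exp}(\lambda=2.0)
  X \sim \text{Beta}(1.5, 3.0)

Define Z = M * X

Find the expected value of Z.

For independent RVs: E[XY] = E[X]*E[Y]
E[M] = 0.5
E[X] = 0.33333333
E[Z] = 0.5 * 0.33333333 = 0.16666667

0.16666667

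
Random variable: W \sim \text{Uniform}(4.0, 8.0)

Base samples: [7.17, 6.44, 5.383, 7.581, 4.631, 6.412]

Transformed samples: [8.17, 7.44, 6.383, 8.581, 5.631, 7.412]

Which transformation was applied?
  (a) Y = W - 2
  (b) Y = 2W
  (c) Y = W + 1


Checking option (c) Y = W + 1:
  W = 7.17 -> Y = 8.17 ✓
  W = 6.44 -> Y = 7.44 ✓
  W = 5.383 -> Y = 6.383 ✓
All samples match this transformation.

(c) W + 1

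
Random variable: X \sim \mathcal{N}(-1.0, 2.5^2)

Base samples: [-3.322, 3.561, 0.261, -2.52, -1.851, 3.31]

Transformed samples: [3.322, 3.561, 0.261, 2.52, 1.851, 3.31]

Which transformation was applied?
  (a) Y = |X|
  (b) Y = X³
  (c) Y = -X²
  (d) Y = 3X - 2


Checking option (a) Y = |X|:
  X = -3.322 -> Y = 3.322 ✓
  X = 3.561 -> Y = 3.561 ✓
  X = 0.261 -> Y = 0.261 ✓
All samples match this transformation.

(a) |X|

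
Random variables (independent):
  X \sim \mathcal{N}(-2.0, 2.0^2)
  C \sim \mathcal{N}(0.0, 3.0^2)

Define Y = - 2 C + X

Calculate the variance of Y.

For independent RVs: Var(aX + bY) = a²Var(X) + b²Var(Y)
Var(X) = 4
Var(C) = 9
Var(Y) = 1²*4 + (-2)²*9
= 1*4 + 4*9 = 40

40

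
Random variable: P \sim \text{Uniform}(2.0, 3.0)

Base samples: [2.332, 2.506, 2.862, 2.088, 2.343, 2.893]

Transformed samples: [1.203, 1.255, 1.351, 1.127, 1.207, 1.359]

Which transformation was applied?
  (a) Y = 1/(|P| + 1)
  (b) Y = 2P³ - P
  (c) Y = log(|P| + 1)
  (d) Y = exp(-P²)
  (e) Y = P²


Checking option (c) Y = log(|P| + 1):
  P = 2.332 -> Y = 1.203 ✓
  P = 2.506 -> Y = 1.255 ✓
  P = 2.862 -> Y = 1.351 ✓
All samples match this transformation.

(c) log(|P| + 1)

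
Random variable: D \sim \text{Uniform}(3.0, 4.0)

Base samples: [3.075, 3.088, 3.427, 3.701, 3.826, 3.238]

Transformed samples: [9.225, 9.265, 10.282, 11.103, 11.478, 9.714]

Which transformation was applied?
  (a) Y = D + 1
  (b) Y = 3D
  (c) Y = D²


Checking option (b) Y = 3D:
  D = 3.075 -> Y = 9.225 ✓
  D = 3.088 -> Y = 9.265 ✓
  D = 3.427 -> Y = 10.282 ✓
All samples match this transformation.

(b) 3D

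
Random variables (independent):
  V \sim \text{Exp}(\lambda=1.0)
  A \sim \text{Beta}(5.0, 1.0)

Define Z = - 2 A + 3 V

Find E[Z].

E[Z] = 3*E[V] - 2*E[A]
E[V] = 1
E[A] = 0.83333333
E[Z] = 3*1 - 2*0.83333333 = 1.3333333

1.3333333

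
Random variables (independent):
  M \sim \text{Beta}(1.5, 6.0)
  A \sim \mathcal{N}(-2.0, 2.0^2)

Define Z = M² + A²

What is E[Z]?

E[Z] = E[M²] + E[A²]
E[M²] = Var(M) + E[M]² = 0.018823529 + 0.04 = 0.058823529
E[A²] = Var(A) + E[A]² = 4 + 4 = 8
E[Z] = 0.058823529 + 8 = 8.0588235

8.0588235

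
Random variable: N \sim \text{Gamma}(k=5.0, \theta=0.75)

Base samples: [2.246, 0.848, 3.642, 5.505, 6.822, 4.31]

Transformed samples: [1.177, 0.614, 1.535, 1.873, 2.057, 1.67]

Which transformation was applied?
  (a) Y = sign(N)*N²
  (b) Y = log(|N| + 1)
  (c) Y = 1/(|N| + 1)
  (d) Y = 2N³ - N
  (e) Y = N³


Checking option (b) Y = log(|N| + 1):
  N = 2.246 -> Y = 1.177 ✓
  N = 0.848 -> Y = 0.614 ✓
  N = 3.642 -> Y = 1.535 ✓
All samples match this transformation.

(b) log(|N| + 1)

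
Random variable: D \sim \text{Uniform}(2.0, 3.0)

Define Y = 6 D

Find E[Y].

For Y = 6D:
E[Y] = 6 * E[D]
E[D] = (2 + 3)/2 = 2.5
E[Y] = 6 * 2.5 = 15

15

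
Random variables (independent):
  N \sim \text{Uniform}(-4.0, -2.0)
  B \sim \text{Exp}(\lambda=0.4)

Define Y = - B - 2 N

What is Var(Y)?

For independent RVs: Var(aX + bY) = a²Var(X) + b²Var(Y)
Var(N) = 0.33333333
Var(B) = 6.25
Var(Y) = (-2)²*0.33333333 + (-1)²*6.25
= 4*0.33333333 + 1*6.25 = 7.5833333

7.5833333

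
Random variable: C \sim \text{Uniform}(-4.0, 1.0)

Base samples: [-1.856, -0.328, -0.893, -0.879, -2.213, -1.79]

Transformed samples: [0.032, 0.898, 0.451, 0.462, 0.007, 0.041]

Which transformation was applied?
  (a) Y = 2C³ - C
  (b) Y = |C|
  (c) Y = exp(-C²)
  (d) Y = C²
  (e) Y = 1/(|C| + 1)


Checking option (c) Y = exp(-C²):
  C = -1.856 -> Y = 0.032 ✓
  C = -0.328 -> Y = 0.898 ✓
  C = -0.893 -> Y = 0.451 ✓
All samples match this transformation.

(c) exp(-C²)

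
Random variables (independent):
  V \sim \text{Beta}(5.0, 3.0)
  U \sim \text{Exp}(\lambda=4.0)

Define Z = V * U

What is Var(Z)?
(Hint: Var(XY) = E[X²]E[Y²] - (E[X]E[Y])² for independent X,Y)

Var(XY) = E[X²]E[Y²] - (E[X]E[Y])²
E[V] = 0.625, Var(V) = 0.026041667
E[U] = 0.25, Var(U) = 0.0625
E[V²] = 0.026041667 + 0.625² = 0.41666667
E[U²] = 0.0625 + 0.25² = 0.125
Var(Z) = 0.41666667*0.125 - (0.625*0.25)²
= 0.052083333 - 0.024414062 = 0.027669271

0.027669271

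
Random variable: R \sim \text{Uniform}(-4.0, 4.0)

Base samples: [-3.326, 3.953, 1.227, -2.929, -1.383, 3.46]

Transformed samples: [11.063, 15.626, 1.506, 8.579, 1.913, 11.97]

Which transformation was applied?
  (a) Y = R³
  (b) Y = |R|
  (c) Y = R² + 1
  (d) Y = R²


Checking option (d) Y = R²:
  R = -3.326 -> Y = 11.063 ✓
  R = 3.953 -> Y = 15.626 ✓
  R = 1.227 -> Y = 1.506 ✓
All samples match this transformation.

(d) R²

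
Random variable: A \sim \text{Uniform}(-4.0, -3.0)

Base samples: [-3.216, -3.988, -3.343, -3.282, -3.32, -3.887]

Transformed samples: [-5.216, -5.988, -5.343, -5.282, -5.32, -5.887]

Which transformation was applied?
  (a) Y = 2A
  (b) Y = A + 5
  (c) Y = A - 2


Checking option (c) Y = A - 2:
  A = -3.216 -> Y = -5.216 ✓
  A = -3.988 -> Y = -5.988 ✓
  A = -3.343 -> Y = -5.343 ✓
All samples match this transformation.

(c) A - 2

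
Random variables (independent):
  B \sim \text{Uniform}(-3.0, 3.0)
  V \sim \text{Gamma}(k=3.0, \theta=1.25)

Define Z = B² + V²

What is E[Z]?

E[Z] = E[B²] + E[V²]
E[B²] = Var(B) + E[B]² = 3 + 0 = 3
E[V²] = Var(V) + E[V]² = 4.6875 + 14.0625 = 18.75
E[Z] = 3 + 18.75 = 21.75

21.75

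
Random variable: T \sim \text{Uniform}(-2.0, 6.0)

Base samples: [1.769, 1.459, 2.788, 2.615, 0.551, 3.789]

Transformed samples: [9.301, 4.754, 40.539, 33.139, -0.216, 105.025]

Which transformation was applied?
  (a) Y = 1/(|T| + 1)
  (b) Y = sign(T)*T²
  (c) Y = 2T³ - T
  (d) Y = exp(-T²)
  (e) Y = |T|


Checking option (c) Y = 2T³ - T:
  T = 1.769 -> Y = 9.301 ✓
  T = 1.459 -> Y = 4.754 ✓
  T = 2.788 -> Y = 40.539 ✓
All samples match this transformation.

(c) 2T³ - T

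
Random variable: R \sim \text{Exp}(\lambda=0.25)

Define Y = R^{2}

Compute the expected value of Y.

E[Y] = 1*E[R²]
E[R] = 4
E[R²] = Var(R) + (E[R])² = 16 + 16 = 32
E[Y] = 1*32 = 32

32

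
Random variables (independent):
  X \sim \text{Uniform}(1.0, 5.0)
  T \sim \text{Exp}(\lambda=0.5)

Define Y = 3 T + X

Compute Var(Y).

For independent RVs: Var(aX + bY) = a²Var(X) + b²Var(Y)
Var(X) = 1.3333333
Var(T) = 4
Var(Y) = 1²*1.3333333 + 3²*4
= 1*1.3333333 + 9*4 = 37.333333

37.333333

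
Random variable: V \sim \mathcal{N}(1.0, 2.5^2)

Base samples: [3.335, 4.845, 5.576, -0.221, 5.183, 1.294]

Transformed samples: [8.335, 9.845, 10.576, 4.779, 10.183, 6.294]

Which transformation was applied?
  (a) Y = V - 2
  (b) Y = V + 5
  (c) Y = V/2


Checking option (b) Y = V + 5:
  V = 3.335 -> Y = 8.335 ✓
  V = 4.845 -> Y = 9.845 ✓
  V = 5.576 -> Y = 10.576 ✓
All samples match this transformation.

(b) V + 5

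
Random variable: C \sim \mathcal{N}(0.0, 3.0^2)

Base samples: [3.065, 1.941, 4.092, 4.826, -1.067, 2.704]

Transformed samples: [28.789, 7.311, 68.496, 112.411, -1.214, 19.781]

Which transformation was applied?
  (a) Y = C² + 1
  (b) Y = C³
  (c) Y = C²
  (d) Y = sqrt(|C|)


Checking option (b) Y = C³:
  C = 3.065 -> Y = 28.789 ✓
  C = 1.941 -> Y = 7.311 ✓
  C = 4.092 -> Y = 68.496 ✓
All samples match this transformation.

(b) C³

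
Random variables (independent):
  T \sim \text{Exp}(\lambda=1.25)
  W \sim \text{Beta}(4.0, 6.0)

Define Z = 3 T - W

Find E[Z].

E[Z] = 3*E[T] - 1*E[W]
E[T] = 0.8
E[W] = 0.4
E[Z] = 3*0.8 - 1*0.4 = 2

2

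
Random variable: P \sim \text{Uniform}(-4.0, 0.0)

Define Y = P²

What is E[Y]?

Using E[X²] = Var(X) + (E[X])²:
E[P] = -2
Var(P) = (0 + 4)^2/12 = 1.3333333
E[P²] = 1.3333333 + (-2)² = 1.3333333 + 4 = 5.3333333

5.3333333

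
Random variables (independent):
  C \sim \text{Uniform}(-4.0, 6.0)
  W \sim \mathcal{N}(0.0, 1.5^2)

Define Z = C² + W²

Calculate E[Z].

E[Z] = E[C²] + E[W²]
E[C²] = Var(C) + E[C]² = 8.3333333 + 1 = 9.3333333
E[W²] = Var(W) + E[W]² = 2.25 + 0 = 2.25
E[Z] = 9.3333333 + 2.25 = 11.583333

11.583333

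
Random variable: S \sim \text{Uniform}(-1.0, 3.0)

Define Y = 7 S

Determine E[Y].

For Y = 7S:
E[Y] = 7 * E[S]
E[S] = (-1 + 3)/2 = 1
E[Y] = 7 * 1 = 7

7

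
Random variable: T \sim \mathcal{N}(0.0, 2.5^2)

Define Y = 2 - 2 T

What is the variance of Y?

For Y = aT + b: Var(Y) = a² * Var(T)
Var(T) = 2.5^2 = 6.25
Var(Y) = (-2)² * 6.25 = 4 * 6.25 = 25

25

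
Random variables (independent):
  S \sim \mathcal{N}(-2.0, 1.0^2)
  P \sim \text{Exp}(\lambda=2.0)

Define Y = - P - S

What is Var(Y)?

For independent RVs: Var(aX + bY) = a²Var(X) + b²Var(Y)
Var(S) = 1
Var(P) = 0.25
Var(Y) = (-1)²*1 + (-1)²*0.25
= 1*1 + 1*0.25 = 1.25

1.25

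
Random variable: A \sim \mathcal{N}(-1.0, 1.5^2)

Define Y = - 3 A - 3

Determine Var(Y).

For Y = aA + b: Var(Y) = a² * Var(A)
Var(A) = 1.5^2 = 2.25
Var(Y) = (-3)² * 2.25 = 9 * 2.25 = 20.25

20.25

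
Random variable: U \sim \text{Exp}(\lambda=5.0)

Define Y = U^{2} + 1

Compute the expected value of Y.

E[Y] = 1*E[U²] + 1
E[U] = 0.2
E[U²] = Var(U) + (E[U])² = 0.04 + 0.04 = 0.08
E[Y] = 1*0.08 + 1 = 1.08

1.08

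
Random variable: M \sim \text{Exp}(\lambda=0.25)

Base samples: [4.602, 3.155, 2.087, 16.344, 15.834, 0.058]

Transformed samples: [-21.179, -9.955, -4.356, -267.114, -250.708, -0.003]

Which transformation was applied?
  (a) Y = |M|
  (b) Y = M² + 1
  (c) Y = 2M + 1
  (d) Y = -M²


Checking option (d) Y = -M²:
  M = 4.602 -> Y = -21.179 ✓
  M = 3.155 -> Y = -9.955 ✓
  M = 2.087 -> Y = -4.356 ✓
All samples match this transformation.

(d) -M²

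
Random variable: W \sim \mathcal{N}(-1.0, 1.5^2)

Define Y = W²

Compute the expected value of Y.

E[W²] = Var(W) + (E[W])² = 2.25 + 1 = 3.25

3.25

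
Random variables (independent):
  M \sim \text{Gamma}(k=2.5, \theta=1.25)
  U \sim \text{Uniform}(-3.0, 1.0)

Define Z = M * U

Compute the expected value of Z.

For independent RVs: E[XY] = E[X]*E[Y]
E[M] = 3.125
E[U] = -1
E[Z] = 3.125 * (-1) = -3.125

-3.125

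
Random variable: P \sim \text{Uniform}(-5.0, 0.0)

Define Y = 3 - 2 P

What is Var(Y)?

For Y = aP + b: Var(Y) = a² * Var(P)
Var(P) = (0 + 5)^2/12 = 2.0833333
Var(Y) = (-2)² * 2.0833333 = 4 * 2.0833333 = 8.3333333

8.3333333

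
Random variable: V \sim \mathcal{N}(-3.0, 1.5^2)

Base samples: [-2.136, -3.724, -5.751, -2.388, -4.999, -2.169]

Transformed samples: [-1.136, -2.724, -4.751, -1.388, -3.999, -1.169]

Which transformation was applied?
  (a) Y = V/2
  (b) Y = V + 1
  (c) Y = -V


Checking option (b) Y = V + 1:
  V = -2.136 -> Y = -1.136 ✓
  V = -3.724 -> Y = -2.724 ✓
  V = -5.751 -> Y = -4.751 ✓
All samples match this transformation.

(b) V + 1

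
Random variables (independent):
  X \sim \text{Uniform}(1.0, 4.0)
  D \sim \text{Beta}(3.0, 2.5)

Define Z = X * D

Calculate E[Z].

For independent RVs: E[XY] = E[X]*E[Y]
E[X] = 2.5
E[D] = 0.54545455
E[Z] = 2.5 * 0.54545455 = 1.3636364

1.3636364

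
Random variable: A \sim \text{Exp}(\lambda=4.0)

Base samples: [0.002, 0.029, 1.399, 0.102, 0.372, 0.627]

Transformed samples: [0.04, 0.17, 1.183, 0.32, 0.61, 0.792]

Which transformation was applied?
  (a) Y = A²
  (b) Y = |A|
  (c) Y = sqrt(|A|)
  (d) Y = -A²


Checking option (c) Y = sqrt(|A|):
  A = 0.002 -> Y = 0.04 ✓
  A = 0.029 -> Y = 0.17 ✓
  A = 1.399 -> Y = 1.183 ✓
All samples match this transformation.

(c) sqrt(|A|)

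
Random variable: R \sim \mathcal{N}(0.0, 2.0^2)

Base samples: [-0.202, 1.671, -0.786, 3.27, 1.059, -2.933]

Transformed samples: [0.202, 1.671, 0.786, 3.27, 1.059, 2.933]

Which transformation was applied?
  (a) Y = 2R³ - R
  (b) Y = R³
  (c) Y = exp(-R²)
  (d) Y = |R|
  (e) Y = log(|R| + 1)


Checking option (d) Y = |R|:
  R = -0.202 -> Y = 0.202 ✓
  R = 1.671 -> Y = 1.671 ✓
  R = -0.786 -> Y = 0.786 ✓
All samples match this transformation.

(d) |R|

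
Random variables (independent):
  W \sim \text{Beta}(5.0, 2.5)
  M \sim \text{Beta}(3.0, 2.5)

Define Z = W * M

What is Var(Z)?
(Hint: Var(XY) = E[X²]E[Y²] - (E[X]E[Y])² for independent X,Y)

Var(XY) = E[X²]E[Y²] - (E[X]E[Y])²
E[W] = 0.66666667, Var(W) = 0.026143791
E[M] = 0.54545455, Var(M) = 0.038143675
E[W²] = 0.026143791 + 0.66666667² = 0.47058824
E[M²] = 0.038143675 + 0.54545455² = 0.33566434
Var(Z) = 0.47058824*0.33566434 - (0.66666667*0.54545455)²
= 0.15795969 - 0.1322314 = 0.025728282

0.025728282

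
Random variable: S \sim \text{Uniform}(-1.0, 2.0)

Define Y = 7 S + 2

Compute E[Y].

For Y = 7S + 2:
E[Y] = 7 * E[S] + 2
E[S] = (-1 + 2)/2 = 0.5
E[Y] = 7 * 0.5 + 2 = 5.5

5.5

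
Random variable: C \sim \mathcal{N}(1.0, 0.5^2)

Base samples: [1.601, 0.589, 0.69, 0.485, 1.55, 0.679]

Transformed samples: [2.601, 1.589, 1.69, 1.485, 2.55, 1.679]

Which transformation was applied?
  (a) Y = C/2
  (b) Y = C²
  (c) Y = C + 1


Checking option (c) Y = C + 1:
  C = 1.601 -> Y = 2.601 ✓
  C = 0.589 -> Y = 1.589 ✓
  C = 0.69 -> Y = 1.69 ✓
All samples match this transformation.

(c) C + 1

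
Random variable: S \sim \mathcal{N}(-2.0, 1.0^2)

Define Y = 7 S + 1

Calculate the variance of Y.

For Y = aS + b: Var(Y) = a² * Var(S)
Var(S) = 1.0^2 = 1
Var(Y) = 7² * 1 = 49 * 1 = 49

49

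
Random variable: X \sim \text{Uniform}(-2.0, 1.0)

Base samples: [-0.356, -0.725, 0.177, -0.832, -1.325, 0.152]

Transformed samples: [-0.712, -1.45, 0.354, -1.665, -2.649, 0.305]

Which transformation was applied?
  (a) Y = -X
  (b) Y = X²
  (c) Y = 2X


Checking option (c) Y = 2X:
  X = -0.356 -> Y = -0.712 ✓
  X = -0.725 -> Y = -1.45 ✓
  X = 0.177 -> Y = 0.354 ✓
All samples match this transformation.

(c) 2X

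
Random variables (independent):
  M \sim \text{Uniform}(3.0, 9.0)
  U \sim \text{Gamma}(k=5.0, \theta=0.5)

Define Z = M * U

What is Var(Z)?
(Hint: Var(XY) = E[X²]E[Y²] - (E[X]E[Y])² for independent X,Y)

Var(XY) = E[X²]E[Y²] - (E[X]E[Y])²
E[M] = 6, Var(M) = 3
E[U] = 2.5, Var(U) = 1.25
E[M²] = 3 + 6² = 39
E[U²] = 1.25 + 2.5² = 7.5
Var(Z) = 39*7.5 - (6*2.5)²
= 292.5 - 225 = 67.5

67.5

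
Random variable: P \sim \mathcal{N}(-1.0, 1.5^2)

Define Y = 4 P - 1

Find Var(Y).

For Y = aP + b: Var(Y) = a² * Var(P)
Var(P) = 1.5^2 = 2.25
Var(Y) = 4² * 2.25 = 16 * 2.25 = 36

36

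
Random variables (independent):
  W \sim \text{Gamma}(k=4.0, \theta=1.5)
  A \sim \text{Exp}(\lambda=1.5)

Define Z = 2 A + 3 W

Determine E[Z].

E[Z] = 3*E[W] + 2*E[A]
E[W] = 6
E[A] = 0.66666667
E[Z] = 3*6 + 2*0.66666667 = 19.333333

19.333333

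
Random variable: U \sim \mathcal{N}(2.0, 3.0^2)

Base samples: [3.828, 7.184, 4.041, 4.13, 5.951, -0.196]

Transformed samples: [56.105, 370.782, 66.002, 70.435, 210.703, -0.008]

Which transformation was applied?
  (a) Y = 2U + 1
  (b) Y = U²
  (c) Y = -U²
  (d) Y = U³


Checking option (d) Y = U³:
  U = 3.828 -> Y = 56.105 ✓
  U = 7.184 -> Y = 370.782 ✓
  U = 4.041 -> Y = 66.002 ✓
All samples match this transformation.

(d) U³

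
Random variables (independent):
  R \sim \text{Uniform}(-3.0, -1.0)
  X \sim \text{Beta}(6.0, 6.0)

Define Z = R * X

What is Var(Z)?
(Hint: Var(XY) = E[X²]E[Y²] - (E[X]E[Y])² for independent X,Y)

Var(XY) = E[X²]E[Y²] - (E[X]E[Y])²
E[R] = -2, Var(R) = 0.33333333
E[X] = 0.5, Var(X) = 0.019230769
E[R²] = 0.33333333 + (-2)² = 4.3333333
E[X²] = 0.019230769 + 0.5² = 0.26923077
Var(Z) = 4.3333333*0.26923077 - (-2*0.5)²
= 1.1666667 - 1 = 0.16666667

0.16666667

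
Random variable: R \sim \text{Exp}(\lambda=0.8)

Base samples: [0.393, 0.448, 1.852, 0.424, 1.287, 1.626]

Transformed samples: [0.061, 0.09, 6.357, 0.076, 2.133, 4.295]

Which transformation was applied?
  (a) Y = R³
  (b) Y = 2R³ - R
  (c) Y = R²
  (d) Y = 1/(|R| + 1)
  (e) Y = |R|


Checking option (a) Y = R³:
  R = 0.393 -> Y = 0.061 ✓
  R = 0.448 -> Y = 0.09 ✓
  R = 1.852 -> Y = 6.357 ✓
All samples match this transformation.

(a) R³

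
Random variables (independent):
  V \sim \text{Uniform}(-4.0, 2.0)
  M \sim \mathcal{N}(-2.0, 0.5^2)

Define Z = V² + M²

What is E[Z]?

E[Z] = E[V²] + E[M²]
E[V²] = Var(V) + E[V]² = 3 + 1 = 4
E[M²] = Var(M) + E[M]² = 0.25 + 4 = 4.25
E[Z] = 4 + 4.25 = 8.25

8.25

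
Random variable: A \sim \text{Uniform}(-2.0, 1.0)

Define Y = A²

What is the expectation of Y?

Using E[X²] = Var(X) + (E[X])²:
E[A] = -0.5
Var(A) = (1 + 2)^2/12 = 0.75
E[A²] = 0.75 + (-0.5)² = 0.75 + 0.25 = 1

1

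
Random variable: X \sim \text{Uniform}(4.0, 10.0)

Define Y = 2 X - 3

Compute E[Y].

For Y = 2X - 3:
E[Y] = 2 * E[X] - 3
E[X] = (4 + 10)/2 = 7
E[Y] = 2 * 7 - 3 = 11

11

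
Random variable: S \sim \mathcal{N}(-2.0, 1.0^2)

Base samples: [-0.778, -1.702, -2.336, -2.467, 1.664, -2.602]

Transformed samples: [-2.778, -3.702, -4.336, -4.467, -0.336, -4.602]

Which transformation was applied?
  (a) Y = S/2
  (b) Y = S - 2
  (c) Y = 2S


Checking option (b) Y = S - 2:
  S = -0.778 -> Y = -2.778 ✓
  S = -1.702 -> Y = -3.702 ✓
  S = -2.336 -> Y = -4.336 ✓
All samples match this transformation.

(b) S - 2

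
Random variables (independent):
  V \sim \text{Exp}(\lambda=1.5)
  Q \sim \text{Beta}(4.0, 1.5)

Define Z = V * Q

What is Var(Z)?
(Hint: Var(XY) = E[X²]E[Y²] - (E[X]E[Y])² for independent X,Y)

Var(XY) = E[X²]E[Y²] - (E[X]E[Y])²
E[V] = 0.66666667, Var(V) = 0.44444444
E[Q] = 0.72727273, Var(Q) = 0.03051494
E[V²] = 0.44444444 + 0.66666667² = 0.88888889
E[Q²] = 0.03051494 + 0.72727273² = 0.55944056
Var(Z) = 0.88888889*0.55944056 - (0.66666667*0.72727273)²
= 0.4972805 - 0.23507805 = 0.26220244

0.26220244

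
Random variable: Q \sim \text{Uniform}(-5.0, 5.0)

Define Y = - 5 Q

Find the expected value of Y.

For Y = -5Q:
E[Y] = -5 * E[Q]
E[Q] = (-5 + 5)/2 = 0
E[Y] = -5 * 0 = 0

0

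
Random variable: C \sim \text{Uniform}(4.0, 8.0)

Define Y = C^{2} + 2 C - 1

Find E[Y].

E[Y] = 1*E[C²] + 2*E[C] - 1
E[C] = 6
E[C²] = Var(C) + (E[C])² = 1.3333333 + 36 = 37.333333
E[Y] = 1*37.333333 + 2*6 - 1 = 48.333333

48.333333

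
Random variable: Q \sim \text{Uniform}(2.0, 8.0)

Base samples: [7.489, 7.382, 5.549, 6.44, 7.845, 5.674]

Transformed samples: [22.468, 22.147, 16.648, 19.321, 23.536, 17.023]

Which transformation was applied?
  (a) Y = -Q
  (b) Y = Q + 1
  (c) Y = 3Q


Checking option (c) Y = 3Q:
  Q = 7.489 -> Y = 22.468 ✓
  Q = 7.382 -> Y = 22.147 ✓
  Q = 5.549 -> Y = 16.648 ✓
All samples match this transformation.

(c) 3Q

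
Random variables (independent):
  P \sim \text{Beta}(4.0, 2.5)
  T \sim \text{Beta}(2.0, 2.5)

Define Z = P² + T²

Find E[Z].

E[Z] = E[P²] + E[T²]
E[P²] = Var(P) + E[P]² = 0.031558185 + 0.37869822 = 0.41025641
E[T²] = Var(T) + E[T]² = 0.044893378 + 0.19753086 = 0.24242424
E[Z] = 0.41025641 + 0.24242424 = 0.65268065

0.65268065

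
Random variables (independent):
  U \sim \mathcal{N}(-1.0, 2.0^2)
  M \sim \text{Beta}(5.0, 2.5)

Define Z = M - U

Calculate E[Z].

E[Z] = -1*E[U] + 1*E[M]
E[U] = -1
E[M] = 0.66666667
E[Z] = -1*(-1) + 1*0.66666667 = 1.6666667

1.6666667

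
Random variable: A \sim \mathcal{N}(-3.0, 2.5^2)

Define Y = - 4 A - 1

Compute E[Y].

For Y = -4A - 1:
E[Y] = -4 * E[A] - 1
E[A] = -3.0 = -3
E[Y] = -4 * (-3) - 1 = 11

11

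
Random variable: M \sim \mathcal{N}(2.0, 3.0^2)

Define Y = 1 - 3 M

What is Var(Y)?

For Y = aM + b: Var(Y) = a² * Var(M)
Var(M) = 3.0^2 = 9
Var(Y) = (-3)² * 9 = 9 * 9 = 81

81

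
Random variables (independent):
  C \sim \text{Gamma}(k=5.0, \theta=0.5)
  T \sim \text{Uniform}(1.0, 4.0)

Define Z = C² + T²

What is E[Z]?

E[Z] = E[C²] + E[T²]
E[C²] = Var(C) + E[C]² = 1.25 + 6.25 = 7.5
E[T²] = Var(T) + E[T]² = 0.75 + 6.25 = 7
E[Z] = 7.5 + 7 = 14.5

14.5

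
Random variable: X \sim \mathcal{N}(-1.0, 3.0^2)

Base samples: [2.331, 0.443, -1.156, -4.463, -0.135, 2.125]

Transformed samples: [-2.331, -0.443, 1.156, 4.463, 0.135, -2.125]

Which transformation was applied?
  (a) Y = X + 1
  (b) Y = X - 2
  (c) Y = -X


Checking option (c) Y = -X:
  X = 2.331 -> Y = -2.331 ✓
  X = 0.443 -> Y = -0.443 ✓
  X = -1.156 -> Y = 1.156 ✓
All samples match this transformation.

(c) -X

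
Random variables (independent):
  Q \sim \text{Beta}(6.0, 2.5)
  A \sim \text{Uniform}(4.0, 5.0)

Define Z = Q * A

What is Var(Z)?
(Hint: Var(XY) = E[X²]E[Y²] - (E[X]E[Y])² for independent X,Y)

Var(XY) = E[X²]E[Y²] - (E[X]E[Y])²
E[Q] = 0.70588235, Var(Q) = 0.021853943
E[A] = 4.5, Var(A) = 0.083333333
E[Q²] = 0.021853943 + 0.70588235² = 0.52012384
E[A²] = 0.083333333 + 4.5² = 20.333333
Var(Z) = 0.52012384*20.333333 - (0.70588235*4.5)²
= 10.575851 - 10.089965 = 0.485886

0.485886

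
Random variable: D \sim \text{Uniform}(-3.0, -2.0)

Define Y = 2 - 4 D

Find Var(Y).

For Y = aD + b: Var(Y) = a² * Var(D)
Var(D) = (-2 + 3)^2/12 = 0.083333333
Var(Y) = (-4)² * 0.083333333 = 16 * 0.083333333 = 1.3333333

1.3333333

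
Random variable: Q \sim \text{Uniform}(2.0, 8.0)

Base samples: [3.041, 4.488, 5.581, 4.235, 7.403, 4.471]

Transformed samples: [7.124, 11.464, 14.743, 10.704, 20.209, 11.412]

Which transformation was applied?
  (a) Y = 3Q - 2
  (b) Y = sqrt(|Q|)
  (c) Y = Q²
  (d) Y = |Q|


Checking option (a) Y = 3Q - 2:
  Q = 3.041 -> Y = 7.124 ✓
  Q = 4.488 -> Y = 11.464 ✓
  Q = 5.581 -> Y = 14.743 ✓
All samples match this transformation.

(a) 3Q - 2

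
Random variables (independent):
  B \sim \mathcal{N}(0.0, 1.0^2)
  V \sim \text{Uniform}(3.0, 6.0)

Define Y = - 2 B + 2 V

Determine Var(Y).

For independent RVs: Var(aX + bY) = a²Var(X) + b²Var(Y)
Var(B) = 1
Var(V) = 0.75
Var(Y) = (-2)²*1 + 2²*0.75
= 4*1 + 4*0.75 = 7

7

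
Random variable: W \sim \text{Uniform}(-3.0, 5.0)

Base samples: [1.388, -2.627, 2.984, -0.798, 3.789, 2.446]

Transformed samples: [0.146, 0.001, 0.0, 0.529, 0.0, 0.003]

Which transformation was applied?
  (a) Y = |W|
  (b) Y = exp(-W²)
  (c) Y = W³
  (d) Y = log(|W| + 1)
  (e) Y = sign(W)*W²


Checking option (b) Y = exp(-W²):
  W = 1.388 -> Y = 0.146 ✓
  W = -2.627 -> Y = 0.001 ✓
  W = 2.984 -> Y = 0.0 ✓
All samples match this transformation.

(b) exp(-W²)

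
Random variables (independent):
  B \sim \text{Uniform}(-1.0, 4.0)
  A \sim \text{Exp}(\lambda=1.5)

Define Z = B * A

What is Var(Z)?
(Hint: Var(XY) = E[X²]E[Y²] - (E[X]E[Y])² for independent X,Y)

Var(XY) = E[X²]E[Y²] - (E[X]E[Y])²
E[B] = 1.5, Var(B) = 2.0833333
E[A] = 0.66666667, Var(A) = 0.44444444
E[B²] = 2.0833333 + 1.5² = 4.3333333
E[A²] = 0.44444444 + 0.66666667² = 0.88888889
Var(Z) = 4.3333333*0.88888889 - (1.5*0.66666667)²
= 3.8518519 - 1 = 2.8518519

2.8518519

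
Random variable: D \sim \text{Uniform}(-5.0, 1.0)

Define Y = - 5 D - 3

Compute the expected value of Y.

For Y = -5D - 3:
E[Y] = -5 * E[D] - 3
E[D] = (-5 + 1)/2 = -2
E[Y] = -5 * (-2) - 3 = 7

7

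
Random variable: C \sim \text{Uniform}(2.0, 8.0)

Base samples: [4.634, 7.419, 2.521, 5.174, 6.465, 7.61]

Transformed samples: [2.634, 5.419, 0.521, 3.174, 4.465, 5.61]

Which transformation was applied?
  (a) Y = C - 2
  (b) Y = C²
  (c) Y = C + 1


Checking option (a) Y = C - 2:
  C = 4.634 -> Y = 2.634 ✓
  C = 7.419 -> Y = 5.419 ✓
  C = 2.521 -> Y = 0.521 ✓
All samples match this transformation.

(a) C - 2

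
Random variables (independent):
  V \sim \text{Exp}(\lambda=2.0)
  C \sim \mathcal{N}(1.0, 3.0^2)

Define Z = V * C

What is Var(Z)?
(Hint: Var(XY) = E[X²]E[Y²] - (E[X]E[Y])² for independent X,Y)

Var(XY) = E[X²]E[Y²] - (E[X]E[Y])²
E[V] = 0.5, Var(V) = 0.25
E[C] = 1, Var(C) = 9
E[V²] = 0.25 + 0.5² = 0.5
E[C²] = 9 + 1² = 10
Var(Z) = 0.5*10 - (0.5*1)²
= 5 - 0.25 = 4.75

4.75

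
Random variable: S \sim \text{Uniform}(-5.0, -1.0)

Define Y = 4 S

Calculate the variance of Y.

For Y = aS + b: Var(Y) = a² * Var(S)
Var(S) = (-1 + 5)^2/12 = 1.3333333
Var(Y) = 4² * 1.3333333 = 16 * 1.3333333 = 21.333333

21.333333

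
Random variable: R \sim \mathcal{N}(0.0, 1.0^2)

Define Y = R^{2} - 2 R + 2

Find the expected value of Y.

E[Y] = 1*E[R²] - 2*E[R] + 2
E[R] = 0
E[R²] = Var(R) + (E[R])² = 1 + 0 = 1
E[Y] = 1*1 - 2*0 + 2 = 3

3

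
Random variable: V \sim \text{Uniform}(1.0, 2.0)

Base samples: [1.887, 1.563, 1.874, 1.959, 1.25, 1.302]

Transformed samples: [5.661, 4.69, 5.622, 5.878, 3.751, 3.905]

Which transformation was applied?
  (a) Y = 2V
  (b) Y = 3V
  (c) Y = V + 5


Checking option (b) Y = 3V:
  V = 1.887 -> Y = 5.661 ✓
  V = 1.563 -> Y = 4.69 ✓
  V = 1.874 -> Y = 5.622 ✓
All samples match this transformation.

(b) 3V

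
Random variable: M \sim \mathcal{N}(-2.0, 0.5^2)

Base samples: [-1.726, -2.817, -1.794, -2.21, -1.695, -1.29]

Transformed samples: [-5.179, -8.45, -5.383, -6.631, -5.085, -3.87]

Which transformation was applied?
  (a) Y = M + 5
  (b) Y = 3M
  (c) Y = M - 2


Checking option (b) Y = 3M:
  M = -1.726 -> Y = -5.179 ✓
  M = -2.817 -> Y = -8.45 ✓
  M = -1.794 -> Y = -5.383 ✓
All samples match this transformation.

(b) 3M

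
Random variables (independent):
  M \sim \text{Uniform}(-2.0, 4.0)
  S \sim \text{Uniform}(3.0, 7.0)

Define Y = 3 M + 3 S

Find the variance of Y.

For independent RVs: Var(aX + bY) = a²Var(X) + b²Var(Y)
Var(M) = 3
Var(S) = 1.3333333
Var(Y) = 3²*3 + 3²*1.3333333
= 9*3 + 9*1.3333333 = 39

39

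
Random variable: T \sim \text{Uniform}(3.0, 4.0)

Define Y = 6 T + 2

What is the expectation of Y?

For Y = 6T + 2:
E[Y] = 6 * E[T] + 2
E[T] = (3 + 4)/2 = 3.5
E[Y] = 6 * 3.5 + 2 = 23

23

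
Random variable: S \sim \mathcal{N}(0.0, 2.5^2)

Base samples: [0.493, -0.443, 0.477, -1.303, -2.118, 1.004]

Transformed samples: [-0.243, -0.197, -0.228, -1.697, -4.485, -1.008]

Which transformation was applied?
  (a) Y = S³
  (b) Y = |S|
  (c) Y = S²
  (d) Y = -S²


Checking option (d) Y = -S²:
  S = 0.493 -> Y = -0.243 ✓
  S = -0.443 -> Y = -0.197 ✓
  S = 0.477 -> Y = -0.228 ✓
All samples match this transformation.

(d) -S²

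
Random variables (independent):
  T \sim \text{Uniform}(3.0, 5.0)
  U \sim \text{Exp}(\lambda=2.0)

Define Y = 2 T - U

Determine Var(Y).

For independent RVs: Var(aX + bY) = a²Var(X) + b²Var(Y)
Var(T) = 0.33333333
Var(U) = 0.25
Var(Y) = 2²*0.33333333 + (-1)²*0.25
= 4*0.33333333 + 1*0.25 = 1.5833333

1.5833333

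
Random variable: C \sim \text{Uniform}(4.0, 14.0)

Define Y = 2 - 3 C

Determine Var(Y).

For Y = aC + b: Var(Y) = a² * Var(C)
Var(C) = (14 - 4)^2/12 = 8.3333333
Var(Y) = (-3)² * 8.3333333 = 9 * 8.3333333 = 75

75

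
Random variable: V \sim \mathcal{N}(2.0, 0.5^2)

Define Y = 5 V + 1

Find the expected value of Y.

For Y = 5V + 1:
E[Y] = 5 * E[V] + 1
E[V] = 2.0 = 2
E[Y] = 5 * 2 + 1 = 11

11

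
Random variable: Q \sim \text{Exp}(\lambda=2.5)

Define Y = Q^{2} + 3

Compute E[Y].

E[Y] = 1*E[Q²] + 3
E[Q] = 0.4
E[Q²] = Var(Q) + (E[Q])² = 0.16 + 0.16 = 0.32
E[Y] = 1*0.32 + 3 = 3.32

3.32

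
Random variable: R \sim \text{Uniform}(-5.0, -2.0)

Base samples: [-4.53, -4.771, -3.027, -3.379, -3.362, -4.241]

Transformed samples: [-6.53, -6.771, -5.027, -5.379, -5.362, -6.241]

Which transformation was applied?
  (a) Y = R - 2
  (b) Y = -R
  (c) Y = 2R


Checking option (a) Y = R - 2:
  R = -4.53 -> Y = -6.53 ✓
  R = -4.771 -> Y = -6.771 ✓
  R = -3.027 -> Y = -5.027 ✓
All samples match this transformation.

(a) R - 2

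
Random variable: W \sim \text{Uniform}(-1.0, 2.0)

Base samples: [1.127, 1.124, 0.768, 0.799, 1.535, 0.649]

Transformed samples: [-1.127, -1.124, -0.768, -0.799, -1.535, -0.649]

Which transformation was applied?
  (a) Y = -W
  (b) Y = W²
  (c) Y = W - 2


Checking option (a) Y = -W:
  W = 1.127 -> Y = -1.127 ✓
  W = 1.124 -> Y = -1.124 ✓
  W = 0.768 -> Y = -0.768 ✓
All samples match this transformation.

(a) -W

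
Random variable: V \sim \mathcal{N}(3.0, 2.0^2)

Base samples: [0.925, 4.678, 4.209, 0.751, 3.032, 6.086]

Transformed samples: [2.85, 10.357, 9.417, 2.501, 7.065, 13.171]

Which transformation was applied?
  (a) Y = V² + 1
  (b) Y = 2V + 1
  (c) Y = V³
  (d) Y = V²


Checking option (b) Y = 2V + 1:
  V = 0.925 -> Y = 2.85 ✓
  V = 4.678 -> Y = 10.357 ✓
  V = 4.209 -> Y = 9.417 ✓
All samples match this transformation.

(b) 2V + 1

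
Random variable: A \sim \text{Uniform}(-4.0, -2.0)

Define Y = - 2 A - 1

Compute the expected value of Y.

For Y = -2A - 1:
E[Y] = -2 * E[A] - 1
E[A] = (-4 - 2)/2 = -3
E[Y] = -2 * (-3) - 1 = 5

5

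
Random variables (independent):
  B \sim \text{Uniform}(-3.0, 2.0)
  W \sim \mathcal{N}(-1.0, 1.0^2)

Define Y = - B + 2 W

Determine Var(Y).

For independent RVs: Var(aX + bY) = a²Var(X) + b²Var(Y)
Var(B) = 2.0833333
Var(W) = 1
Var(Y) = (-1)²*2.0833333 + 2²*1
= 1*2.0833333 + 4*1 = 6.0833333

6.0833333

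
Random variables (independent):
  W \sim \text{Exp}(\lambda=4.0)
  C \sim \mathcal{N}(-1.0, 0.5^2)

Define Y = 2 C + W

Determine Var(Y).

For independent RVs: Var(aX + bY) = a²Var(X) + b²Var(Y)
Var(W) = 0.0625
Var(C) = 0.25
Var(Y) = 1²*0.0625 + 2²*0.25
= 1*0.0625 + 4*0.25 = 1.0625

1.0625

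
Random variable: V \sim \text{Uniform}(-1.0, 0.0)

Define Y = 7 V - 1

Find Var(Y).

For Y = aV + b: Var(Y) = a² * Var(V)
Var(V) = (0 + 1)^2/12 = 0.083333333
Var(Y) = 7² * 0.083333333 = 49 * 0.083333333 = 4.0833333

4.0833333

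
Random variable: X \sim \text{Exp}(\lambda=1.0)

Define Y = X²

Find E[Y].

Using E[X²] = Var(X) + (E[X])²:
E[X] = 1
Var(X) = 1/1.0^2 = 1
E[X²] = 1 + 1² = 1 + 1 = 2

2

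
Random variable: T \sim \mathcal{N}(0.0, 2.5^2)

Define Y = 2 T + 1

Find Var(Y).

For Y = aT + b: Var(Y) = a² * Var(T)
Var(T) = 2.5^2 = 6.25
Var(Y) = 2² * 6.25 = 4 * 6.25 = 25

25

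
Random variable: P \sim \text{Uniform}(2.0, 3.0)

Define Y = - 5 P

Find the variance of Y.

For Y = aP + b: Var(Y) = a² * Var(P)
Var(P) = (3 - 2)^2/12 = 0.083333333
Var(Y) = (-5)² * 0.083333333 = 25 * 0.083333333 = 2.0833333

2.0833333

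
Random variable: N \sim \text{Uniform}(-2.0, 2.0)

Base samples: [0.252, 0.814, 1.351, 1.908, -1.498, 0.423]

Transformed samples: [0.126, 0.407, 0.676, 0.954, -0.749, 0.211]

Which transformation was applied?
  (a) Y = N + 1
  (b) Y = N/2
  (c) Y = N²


Checking option (b) Y = N/2:
  N = 0.252 -> Y = 0.126 ✓
  N = 0.814 -> Y = 0.407 ✓
  N = 1.351 -> Y = 0.676 ✓
All samples match this transformation.

(b) N/2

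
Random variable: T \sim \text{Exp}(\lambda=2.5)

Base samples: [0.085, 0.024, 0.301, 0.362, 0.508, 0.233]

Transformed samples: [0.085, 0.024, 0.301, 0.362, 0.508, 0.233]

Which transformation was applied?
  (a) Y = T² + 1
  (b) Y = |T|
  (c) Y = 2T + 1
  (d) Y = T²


Checking option (b) Y = |T|:
  T = 0.085 -> Y = 0.085 ✓
  T = 0.024 -> Y = 0.024 ✓
  T = 0.301 -> Y = 0.301 ✓
All samples match this transformation.

(b) |T|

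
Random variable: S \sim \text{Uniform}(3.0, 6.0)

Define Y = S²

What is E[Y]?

E[S²] = Var(S) + (E[S])² = 0.75 + 20.25 = 21

21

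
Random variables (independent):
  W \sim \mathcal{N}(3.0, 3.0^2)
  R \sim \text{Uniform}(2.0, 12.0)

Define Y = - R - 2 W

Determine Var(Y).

For independent RVs: Var(aX + bY) = a²Var(X) + b²Var(Y)
Var(W) = 9
Var(R) = 8.3333333
Var(Y) = (-2)²*9 + (-1)²*8.3333333
= 4*9 + 1*8.3333333 = 44.333333

44.333333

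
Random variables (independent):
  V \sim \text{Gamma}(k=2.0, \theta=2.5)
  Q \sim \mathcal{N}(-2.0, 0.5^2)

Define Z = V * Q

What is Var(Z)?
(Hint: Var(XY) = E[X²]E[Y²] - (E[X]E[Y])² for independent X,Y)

Var(XY) = E[X²]E[Y²] - (E[X]E[Y])²
E[V] = 5, Var(V) = 12.5
E[Q] = -2, Var(Q) = 0.25
E[V²] = 12.5 + 5² = 37.5
E[Q²] = 0.25 + (-2)² = 4.25
Var(Z) = 37.5*4.25 - (5*(-2))²
= 159.375 - 100 = 59.375

59.375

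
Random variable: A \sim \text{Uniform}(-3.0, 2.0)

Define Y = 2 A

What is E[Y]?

For Y = 2A:
E[Y] = 2 * E[A]
E[A] = (-3 + 2)/2 = -0.5
E[Y] = 2 * (-0.5) = -1

-1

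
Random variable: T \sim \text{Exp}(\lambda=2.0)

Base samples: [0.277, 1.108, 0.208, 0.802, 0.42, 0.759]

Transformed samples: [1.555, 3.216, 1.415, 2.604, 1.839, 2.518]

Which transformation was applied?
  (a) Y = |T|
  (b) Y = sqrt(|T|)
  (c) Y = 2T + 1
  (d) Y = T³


Checking option (c) Y = 2T + 1:
  T = 0.277 -> Y = 1.555 ✓
  T = 1.108 -> Y = 3.216 ✓
  T = 0.208 -> Y = 1.415 ✓
All samples match this transformation.

(c) 2T + 1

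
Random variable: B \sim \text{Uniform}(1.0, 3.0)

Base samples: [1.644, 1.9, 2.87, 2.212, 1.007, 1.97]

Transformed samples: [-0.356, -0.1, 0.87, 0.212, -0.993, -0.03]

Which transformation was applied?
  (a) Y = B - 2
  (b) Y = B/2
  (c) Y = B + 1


Checking option (a) Y = B - 2:
  B = 1.644 -> Y = -0.356 ✓
  B = 1.9 -> Y = -0.1 ✓
  B = 2.87 -> Y = 0.87 ✓
All samples match this transformation.

(a) B - 2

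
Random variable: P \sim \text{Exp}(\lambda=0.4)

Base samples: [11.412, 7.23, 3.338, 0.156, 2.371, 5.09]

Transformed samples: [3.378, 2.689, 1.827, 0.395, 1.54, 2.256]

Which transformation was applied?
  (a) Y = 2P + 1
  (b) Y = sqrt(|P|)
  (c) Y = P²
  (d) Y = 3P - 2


Checking option (b) Y = sqrt(|P|):
  P = 11.412 -> Y = 3.378 ✓
  P = 7.23 -> Y = 2.689 ✓
  P = 3.338 -> Y = 1.827 ✓
All samples match this transformation.

(b) sqrt(|P|)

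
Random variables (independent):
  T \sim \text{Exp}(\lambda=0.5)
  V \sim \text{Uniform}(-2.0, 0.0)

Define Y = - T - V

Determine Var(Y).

For independent RVs: Var(aX + bY) = a²Var(X) + b²Var(Y)
Var(T) = 4
Var(V) = 0.33333333
Var(Y) = (-1)²*4 + (-1)²*0.33333333
= 1*4 + 1*0.33333333 = 4.3333333

4.3333333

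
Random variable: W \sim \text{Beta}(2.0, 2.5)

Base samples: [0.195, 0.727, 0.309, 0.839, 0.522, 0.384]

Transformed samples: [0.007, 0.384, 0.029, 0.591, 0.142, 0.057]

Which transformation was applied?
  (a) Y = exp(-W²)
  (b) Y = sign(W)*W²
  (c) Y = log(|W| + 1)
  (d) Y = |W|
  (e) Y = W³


Checking option (e) Y = W³:
  W = 0.195 -> Y = 0.007 ✓
  W = 0.727 -> Y = 0.384 ✓
  W = 0.309 -> Y = 0.029 ✓
All samples match this transformation.

(e) W³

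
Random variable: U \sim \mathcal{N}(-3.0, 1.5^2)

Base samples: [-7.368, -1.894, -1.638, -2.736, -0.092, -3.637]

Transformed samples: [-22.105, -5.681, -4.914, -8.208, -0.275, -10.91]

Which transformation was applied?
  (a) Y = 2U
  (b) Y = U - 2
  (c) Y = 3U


Checking option (c) Y = 3U:
  U = -7.368 -> Y = -22.105 ✓
  U = -1.894 -> Y = -5.681 ✓
  U = -1.638 -> Y = -4.914 ✓
All samples match this transformation.

(c) 3U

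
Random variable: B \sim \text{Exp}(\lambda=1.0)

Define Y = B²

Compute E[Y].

E[B²] = Var(B) + (E[B])² = 1 + 1 = 2

2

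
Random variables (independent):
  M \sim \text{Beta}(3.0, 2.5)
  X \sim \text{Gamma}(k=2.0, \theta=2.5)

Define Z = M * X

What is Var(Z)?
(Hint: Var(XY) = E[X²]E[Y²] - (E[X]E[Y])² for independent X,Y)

Var(XY) = E[X²]E[Y²] - (E[X]E[Y])²
E[M] = 0.54545455, Var(M) = 0.038143675
E[X] = 5, Var(X) = 12.5
E[M²] = 0.038143675 + 0.54545455² = 0.33566434
E[X²] = 12.5 + 5² = 37.5
Var(Z) = 0.33566434*37.5 - (0.54545455*5)²
= 12.587413 - 7.4380165 = 5.1493961

5.1493961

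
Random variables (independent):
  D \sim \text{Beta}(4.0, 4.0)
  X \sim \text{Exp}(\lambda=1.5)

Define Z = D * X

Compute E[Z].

For independent RVs: E[XY] = E[X]*E[Y]
E[D] = 0.5
E[X] = 0.66666667
E[Z] = 0.5 * 0.66666667 = 0.33333333

0.33333333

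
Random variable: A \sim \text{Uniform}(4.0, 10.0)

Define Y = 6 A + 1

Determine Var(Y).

For Y = aA + b: Var(Y) = a² * Var(A)
Var(A) = (10 - 4)^2/12 = 3
Var(Y) = 6² * 3 = 36 * 3 = 108

108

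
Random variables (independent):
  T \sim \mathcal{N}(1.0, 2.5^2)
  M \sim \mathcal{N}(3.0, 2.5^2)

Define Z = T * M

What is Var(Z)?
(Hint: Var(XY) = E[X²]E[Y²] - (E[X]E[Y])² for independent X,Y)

Var(XY) = E[X²]E[Y²] - (E[X]E[Y])²
E[T] = 1, Var(T) = 6.25
E[M] = 3, Var(M) = 6.25
E[T²] = 6.25 + 1² = 7.25
E[M²] = 6.25 + 3² = 15.25
Var(Z) = 7.25*15.25 - (1*3)²
= 110.5625 - 9 = 101.5625

101.5625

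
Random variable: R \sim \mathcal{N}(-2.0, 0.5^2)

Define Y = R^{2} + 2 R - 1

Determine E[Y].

E[Y] = 1*E[R²] + 2*E[R] - 1
E[R] = -2
E[R²] = Var(R) + (E[R])² = 0.25 + 4 = 4.25
E[Y] = 1*4.25 + 2*(-2) - 1 = -0.75

-0.75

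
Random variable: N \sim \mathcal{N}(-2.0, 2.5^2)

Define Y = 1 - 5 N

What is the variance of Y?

For Y = aN + b: Var(Y) = a² * Var(N)
Var(N) = 2.5^2 = 6.25
Var(Y) = (-5)² * 6.25 = 25 * 6.25 = 156.25

156.25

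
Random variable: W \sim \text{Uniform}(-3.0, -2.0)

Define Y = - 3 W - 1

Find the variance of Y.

For Y = aW + b: Var(Y) = a² * Var(W)
Var(W) = (-2 + 3)^2/12 = 0.083333333
Var(Y) = (-3)² * 0.083333333 = 9 * 0.083333333 = 0.75

0.75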